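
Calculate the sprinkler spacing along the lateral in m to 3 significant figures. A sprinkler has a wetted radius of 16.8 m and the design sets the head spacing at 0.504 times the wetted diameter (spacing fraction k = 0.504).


Approach: apply the sprinkler spacing rule (spacing as a fraction of wetted diameter), S = k*(2*R).
S = 0.504 * (2 * 16.8) = 16.9 m
Therefore the sprinkler spacing along the lateral = 16.9 m.


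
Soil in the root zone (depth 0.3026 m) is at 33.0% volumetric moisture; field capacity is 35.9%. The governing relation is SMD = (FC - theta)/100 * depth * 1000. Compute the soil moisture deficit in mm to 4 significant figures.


SMD = (35.9 - 33.0)/100 * 0.3026 * 1000 = 8.775 mm
Therefore the soil moisture deficit = 8.775 mm.


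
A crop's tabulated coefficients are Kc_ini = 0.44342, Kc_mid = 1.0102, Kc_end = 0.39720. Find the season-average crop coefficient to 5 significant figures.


Approach: apply a simple seasonal average, Kc_avg = (Kc_ini + Kc_mid + Kc_end)/3.
Kc_avg = (0.44342 + 1.0102 + 0.39720)/3 = 0.61694
Therefore the season-average crop coefficient = 0.61694.


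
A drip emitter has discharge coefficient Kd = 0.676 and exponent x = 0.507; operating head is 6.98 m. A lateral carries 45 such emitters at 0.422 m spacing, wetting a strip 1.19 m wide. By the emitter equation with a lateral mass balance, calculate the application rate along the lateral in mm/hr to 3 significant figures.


Approach: apply the emitter equation with a lateral mass balance, q = Kd*h^x; Q = n*q; rate = Q/(n*spacing*width).
Step 1 — single emitter flow (q = Kd*h^x):
  q = 0.676 * 6.98^0.507 = 1.8104 L/hr
Step 2 — total lateral flow: Q = 45 * 1.8104 = 81.469 L/hr
Step 3 — wetted area: A = 45 * 0.422 * 1.19 = 22.598 m^2
Step 4 — application rate: Q/A = 81.469/22.598 = 3.61 mm/hr
Therefore the application rate along the lateral = 3.61 mm/hr.


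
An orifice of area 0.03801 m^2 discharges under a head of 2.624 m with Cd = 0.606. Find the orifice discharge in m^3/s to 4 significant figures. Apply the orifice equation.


Approach: apply the orifice equation, Q = Cd*A*sqrt(2*g*h).
Q = 0.606 * 0.03801 * sqrt(2*9.81*2.624) = 0.1653 m^3/s
Therefore the orifice discharge = 0.1653 m^3/s.


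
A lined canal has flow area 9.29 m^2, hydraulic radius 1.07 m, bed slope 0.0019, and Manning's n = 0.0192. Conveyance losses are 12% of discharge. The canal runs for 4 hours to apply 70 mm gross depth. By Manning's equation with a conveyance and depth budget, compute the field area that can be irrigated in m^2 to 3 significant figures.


Approach: apply Manning's equation with a conveyance and depth budget, Q = (1/n)*A*R^(2/3)*S^(1/2); Q_field = Q*(1-loss); Area = Q_field*t/(d/1000).
Step 1 — canal discharge (Manning's equation):
  Q = (1/0.0192) * 9.29 * 1.07^(2/3) * 0.0019^(1/2) = 22.064 m^3/s
Step 2 — delivered flow: Q_field = 22.064*(1 - 12/100) = 19.416 m^3/s
Step 3 — volume delivered: V = 19.416 * 4*3600 = 279590 m^3
Step 4 — area served: A = V / (depth/1000) = 279590 / 0.07 = 3990000 m^2
Therefore the field area that can be irrigated = 3990000 m^2.


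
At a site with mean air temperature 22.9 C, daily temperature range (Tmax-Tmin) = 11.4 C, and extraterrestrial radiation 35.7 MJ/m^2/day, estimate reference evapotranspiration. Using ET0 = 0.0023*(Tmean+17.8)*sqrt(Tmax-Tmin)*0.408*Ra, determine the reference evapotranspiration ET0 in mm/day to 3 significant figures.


ET0 = 0.0023*(22.9+17.8)*sqrt(11.4)*0.408*35.7 = 4.60 mm/day
Therefore the reference evapotranspiration ET0 = 4.60 mm/day.


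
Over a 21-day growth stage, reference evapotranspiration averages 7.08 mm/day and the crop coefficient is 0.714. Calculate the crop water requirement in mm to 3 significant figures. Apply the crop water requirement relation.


Approach: apply the crop water requirement relation, CWR = ET0 * Kc * days.
CWR = 7.08 * 0.714 * 21 = 106 mm
Therefore the crop water requirement = 106 mm.


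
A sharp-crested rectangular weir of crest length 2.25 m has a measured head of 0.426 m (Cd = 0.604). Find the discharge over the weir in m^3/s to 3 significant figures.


Approach: apply the rectangular weir equation, Q = (2/3)*Cd*L*sqrt(2g)*H^1.5.
Q = (2/3)*0.604*2.25*sqrt(2*9.81)*0.426^1.5 = 1.12 m^3/s
Therefore the discharge over the weir = 1.12 m^3/s.


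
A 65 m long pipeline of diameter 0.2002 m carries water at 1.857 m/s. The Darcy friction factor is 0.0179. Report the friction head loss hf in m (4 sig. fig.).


Approach: apply the Darcy-Weisbach equation, hf = f*(L/D)*(v^2/(2g)).
hf = 0.0179 * (65/0.2002) * (1.857^2 / (2*9.81))
hf = 1.021 m
Therefore the friction head loss hf = 1.021 m.


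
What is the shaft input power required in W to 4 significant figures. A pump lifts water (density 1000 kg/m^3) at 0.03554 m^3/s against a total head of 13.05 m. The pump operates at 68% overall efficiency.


Approach: apply hydraulic power then efficiency conversion, P = rho*g*Q*H; P_in = P/eta.
Step 1 — hydraulic power (P = rho*g*Q*H):
  P = 1000 * 9.81 * 0.03554 * 13.05 = 4549.85 W
Step 2 — input power: P_in = P/eta = 4549.85 / 0.68 = 6691 W
Therefore the shaft input power required = 6691 W.


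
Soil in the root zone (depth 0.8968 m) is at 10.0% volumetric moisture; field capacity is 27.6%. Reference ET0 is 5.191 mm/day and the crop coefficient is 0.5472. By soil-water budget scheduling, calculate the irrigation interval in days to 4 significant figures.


Approach: apply soil-water budget scheduling, SMD = (FC-theta)/100*depth*1000; ETc = ET0*Kc; interval = SMD/ETc.
Step 1 — soil moisture deficit:
  SMD = (27.6 - 10.0)/100 * 0.8968 * 1000 = 157.837 mm
Step 2 — daily crop ET (ETc = ET0*Kc):
  ETc = 5.191 * 0.5472 = 2.84052 mm/day
Step 3 — irrigation interval (SMD/ETc):
  interval = 157.837 / 2.84052 = 55.57 days
Therefore the irrigation interval = 55.57 days.


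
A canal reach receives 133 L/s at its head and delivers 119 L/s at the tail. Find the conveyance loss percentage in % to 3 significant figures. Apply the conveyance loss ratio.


Approach: apply the conveyance loss ratio, loss% = ((Q_head - Q_tail)/Q_head)*100.
loss = ((133 - 119)/133)*100 = 10.5 %
Therefore the conveyance loss percentage = 10.5 %.


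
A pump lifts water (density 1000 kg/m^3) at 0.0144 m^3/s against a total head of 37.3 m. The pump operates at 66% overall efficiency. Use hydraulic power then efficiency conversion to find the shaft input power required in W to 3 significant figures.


Approach: apply hydraulic power then efficiency conversion, P = rho*g*Q*H; P_in = P/eta.
Step 1 — hydraulic power (P = rho*g*Q*H):
  P = 1000 * 9.81 * 0.0144 * 37.3 = 5269.1 W
Step 2 — input power: P_in = P/eta = 5269.1 / 0.66 = 7980 W
Therefore the shaft input power required = 7980 W.


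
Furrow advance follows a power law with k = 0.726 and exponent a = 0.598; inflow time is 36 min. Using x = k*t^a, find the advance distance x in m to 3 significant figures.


x = 0.726 * 36^0.598 = 6.19 m
Therefore the advance distance x = 6.19 m.


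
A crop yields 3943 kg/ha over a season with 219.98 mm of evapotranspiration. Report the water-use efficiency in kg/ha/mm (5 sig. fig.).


Approach: apply the water-use efficiency ratio, WUE = yield/ET.
WUE = 3943 / 219.98 = 17.924 kg/ha/mm
Therefore the water-use efficiency = 17.924 kg/ha/mm.


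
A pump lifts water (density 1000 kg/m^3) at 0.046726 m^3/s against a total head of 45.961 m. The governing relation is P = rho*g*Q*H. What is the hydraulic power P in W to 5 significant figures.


P = 1000 * 9.81 * 0.046726 * 45.961 = 21068 W
Therefore the hydraulic power P = 21068 W.


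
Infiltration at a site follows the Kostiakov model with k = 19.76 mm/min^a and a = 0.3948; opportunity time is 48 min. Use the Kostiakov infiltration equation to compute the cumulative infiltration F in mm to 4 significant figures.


Approach: apply the Kostiakov infiltration equation, F = k*t^a.
F = 19.76 * 48^0.3948 = 91.10 mm
Therefore the cumulative infiltration F = 91.10 mm.


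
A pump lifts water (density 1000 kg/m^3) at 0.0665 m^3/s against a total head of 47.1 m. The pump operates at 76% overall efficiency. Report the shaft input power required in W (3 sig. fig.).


Approach: apply hydraulic power then efficiency conversion, P = rho*g*Q*H; P_in = P/eta.
Step 1 — hydraulic power (P = rho*g*Q*H):
  P = 1000 * 9.81 * 0.0665 * 47.1 = 30726 W
Step 2 — input power: P_in = P/eta = 30726 / 0.76 = 40400 W
Therefore the shaft input power required = 40400 W.


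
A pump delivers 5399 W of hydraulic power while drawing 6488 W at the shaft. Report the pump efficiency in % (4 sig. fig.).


Approach: apply the efficiency ratio, eta = (P_out/P_in)*100.
eta = (5399 / 6488) * 100 = 83.22 %
Therefore the pump efficiency = 83.22 %.


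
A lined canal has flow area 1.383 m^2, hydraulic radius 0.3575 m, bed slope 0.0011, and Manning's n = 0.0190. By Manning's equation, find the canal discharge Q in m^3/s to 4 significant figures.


Approach: apply Manning's equation, Q = (1/n)*A*R^(2/3)*S^(1/2).
Q = (1/0.0190) * 1.383 * 0.3575^(2/3) * 0.0011^(1/2) = 1.216 m^3/s
Therefore the canal discharge Q = 1.216 m^3/s.


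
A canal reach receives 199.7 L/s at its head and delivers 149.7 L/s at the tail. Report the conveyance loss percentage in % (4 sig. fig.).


Approach: apply the conveyance loss ratio, loss% = ((Q_head - Q_tail)/Q_head)*100.
loss = ((199.7 - 149.7)/199.7)*100 = 25.04 %
Therefore the conveyance loss percentage = 25.04 %.


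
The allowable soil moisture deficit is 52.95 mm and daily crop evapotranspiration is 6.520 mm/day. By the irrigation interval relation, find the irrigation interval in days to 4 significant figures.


Approach: apply the irrigation interval relation, interval = SMD / ETc.
interval = 52.95 / 6.520 = 8.121 days
Therefore the irrigation interval = 8.121 days.


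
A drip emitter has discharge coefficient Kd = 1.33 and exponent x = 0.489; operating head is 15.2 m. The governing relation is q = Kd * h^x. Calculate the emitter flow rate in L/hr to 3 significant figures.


q = 1.33 * 15.2^0.489 = 5.03 L/hr
Therefore the emitter flow rate = 5.03 L/hr.


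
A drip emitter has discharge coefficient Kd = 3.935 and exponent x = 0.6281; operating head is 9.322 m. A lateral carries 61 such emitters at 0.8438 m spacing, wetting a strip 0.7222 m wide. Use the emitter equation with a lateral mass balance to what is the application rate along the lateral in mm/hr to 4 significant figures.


Approach: apply the emitter equation with a lateral mass balance, q = Kd*h^x; Q = n*q; rate = Q/(n*spacing*width).
Step 1 — single emitter flow (q = Kd*h^x):
  q = 3.935 * 9.322^0.6281 = 15.9917 L/hr
Step 2 — total lateral flow: Q = 61 * 15.9917 = 975.491 L/hr
Step 3 — wetted area: A = 61 * 0.8438 * 0.7222 = 37.1729 m^2
Step 4 — application rate: Q/A = 975.491/37.1729 = 26.24 mm/hr
Therefore the application rate along the lateral = 26.24 mm/hr.


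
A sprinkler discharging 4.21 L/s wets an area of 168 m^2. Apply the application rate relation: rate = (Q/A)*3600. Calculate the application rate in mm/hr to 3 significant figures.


rate = (4.21 / 168) * 3600 = 90.2 mm/hr
Therefore the application rate = 90.2 mm/hr.


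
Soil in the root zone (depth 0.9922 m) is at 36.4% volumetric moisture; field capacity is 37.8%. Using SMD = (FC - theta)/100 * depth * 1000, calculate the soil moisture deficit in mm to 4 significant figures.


SMD = (37.8 - 36.4)/100 * 0.9922 * 1000 = 13.89 mm
Therefore the soil moisture deficit = 13.89 mm.


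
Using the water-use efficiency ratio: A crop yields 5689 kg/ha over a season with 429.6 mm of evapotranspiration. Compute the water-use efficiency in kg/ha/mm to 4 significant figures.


Approach: apply the water-use efficiency ratio, WUE = yield/ET.
WUE = 5689 / 429.6 = 13.24 kg/ha/mm
Therefore the water-use efficiency = 13.24 kg/ha/mm.


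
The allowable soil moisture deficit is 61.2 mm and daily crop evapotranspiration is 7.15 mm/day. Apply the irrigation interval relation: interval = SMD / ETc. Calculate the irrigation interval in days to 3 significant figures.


interval = 61.2 / 7.15 = 8.56 days
Therefore the irrigation interval = 8.56 days.


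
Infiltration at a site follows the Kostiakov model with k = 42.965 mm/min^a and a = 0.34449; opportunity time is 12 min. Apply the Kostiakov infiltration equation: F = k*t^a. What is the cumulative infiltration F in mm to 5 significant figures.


F = 42.965 * 12^0.34449 = 101.13 mm
Therefore the cumulative infiltration F = 101.13 mm.


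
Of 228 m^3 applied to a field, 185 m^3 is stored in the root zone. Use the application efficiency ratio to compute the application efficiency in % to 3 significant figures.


Approach: apply the application efficiency ratio, Ea = (stored/applied)*100.
Ea = (185/228)*100 = 81.1 %
Therefore the application efficiency = 81.1 %.


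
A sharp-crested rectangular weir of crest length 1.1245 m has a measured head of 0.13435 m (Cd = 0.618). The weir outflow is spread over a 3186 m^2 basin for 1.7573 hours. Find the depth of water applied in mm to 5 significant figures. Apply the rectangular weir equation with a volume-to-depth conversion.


Approach: apply the rectangular weir equation with a volume-to-depth conversion, Q = (2/3)*Cd*L*sqrt(2g)*H^1.5; d = Q*t/A * 1000.
Step 1 — weir discharge:
  Q = (2/3)*0.618*1.1245*sqrt(2*9.81)*0.13435^1.5 = 0.1010561 m^3/s
Step 2 — volume: V = 0.1010561 * 1.7573*3600 = 639.3094 m^3
Step 3 — depth: d = V/A * 1000 = 639.3094/3186 * 1000 = 200.66 mm
Therefore the depth of water applied = 200.66 mm.


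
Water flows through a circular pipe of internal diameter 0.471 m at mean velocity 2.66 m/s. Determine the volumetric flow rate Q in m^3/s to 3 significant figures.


Approach: apply the continuity equation for pipe flow, Q = A * v with A = pi*(D/2)^2.
A = pi*(0.471/2)^2 = 0.17423 m^2
Q = 0.17423 * 2.66 = 0.463 m^3/s
Therefore the volumetric flow rate Q = 0.463 m^3/s.


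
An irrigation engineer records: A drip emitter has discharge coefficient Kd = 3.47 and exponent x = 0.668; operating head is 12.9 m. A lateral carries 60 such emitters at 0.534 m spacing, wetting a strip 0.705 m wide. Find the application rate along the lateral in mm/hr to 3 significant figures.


Approach: apply the emitter equation with a lateral mass balance, q = Kd*h^x; Q = n*q; rate = Q/(n*spacing*width).
Step 1 — single emitter flow (q = Kd*h^x):
  q = 3.47 * 12.9^0.668 = 19.152 L/hr
Step 2 — total lateral flow: Q = 60 * 19.152 = 1149.1 L/hr
Step 3 — wetted area: A = 60 * 0.534 * 0.705 = 22.588 m^2
Step 4 — application rate: Q/A = 1149.1/22.588 = 50.9 mm/hr
Therefore the application rate along the lateral = 50.9 mm/hr.


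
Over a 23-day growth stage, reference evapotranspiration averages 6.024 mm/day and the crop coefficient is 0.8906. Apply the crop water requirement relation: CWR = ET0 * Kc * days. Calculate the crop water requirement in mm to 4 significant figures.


CWR = 6.024 * 0.8906 * 23 = 123.4 mm
Therefore the crop water requirement = 123.4 mm.


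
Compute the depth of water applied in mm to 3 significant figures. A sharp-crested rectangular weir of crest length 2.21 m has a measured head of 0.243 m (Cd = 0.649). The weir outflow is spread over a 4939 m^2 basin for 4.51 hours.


Approach: apply the rectangular weir equation with a volume-to-depth conversion, Q = (2/3)*Cd*L*sqrt(2g)*H^1.5; d = Q*t/A * 1000.
Step 1 — weir discharge:
  Q = (2/3)*0.649*2.21*sqrt(2*9.81)*0.243^1.5 = 0.50735 m^3/s
Step 2 — volume: V = 0.50735 * 4.51*3600 = 8237.3 m^3
Step 3 — depth: d = V/A * 1000 = 8237.3/4939 * 1000 = 1670 mm
Therefore the depth of water applied = 1670 mm.


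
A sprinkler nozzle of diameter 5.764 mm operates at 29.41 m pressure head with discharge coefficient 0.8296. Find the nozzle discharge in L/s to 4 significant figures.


Approach: apply the orifice equation, Q = Cd*A*sqrt(2*g*h), A = pi*(d/2)^2.
A = pi*(5.764e-3/2)^2 = 2.60938e-05 m^2
Q = 0.8296 * 2.60938e-05 * sqrt(2*9.81*29.41) * 1000 = 0.5200 L/s
Therefore the nozzle discharge = 0.5200 L/s.


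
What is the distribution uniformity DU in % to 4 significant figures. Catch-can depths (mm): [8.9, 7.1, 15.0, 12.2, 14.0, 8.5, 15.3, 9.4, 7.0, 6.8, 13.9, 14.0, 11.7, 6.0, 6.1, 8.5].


Approach: apply the low-quarter distribution uniformity, DU = (mean of lowest quarter of readings / overall mean)*100.
sorted lowest 4 of 16: [6.0, 6.1, 6.8, 7.0] -> mean = 6.47500 mm
overall mean = 10.2750 mm
DU = (6.47500/10.2750)*100 = 63.02 %
Therefore the distribution uniformity DU = 63.02 %.


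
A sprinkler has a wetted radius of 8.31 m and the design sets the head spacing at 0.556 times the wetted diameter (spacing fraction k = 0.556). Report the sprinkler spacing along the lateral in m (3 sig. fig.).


Approach: apply the sprinkler spacing rule (spacing as a fraction of wetted diameter), S = k*(2*R).
S = 0.556 * (2 * 8.31) = 9.24 m
Therefore the sprinkler spacing along the lateral = 9.24 m.


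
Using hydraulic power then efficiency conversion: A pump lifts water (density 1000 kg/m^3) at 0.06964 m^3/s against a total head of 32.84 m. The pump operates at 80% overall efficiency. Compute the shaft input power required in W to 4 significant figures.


Approach: apply hydraulic power then efficiency conversion, P = rho*g*Q*H; P_in = P/eta.
Step 1 — hydraulic power (P = rho*g*Q*H):
  P = 1000 * 9.81 * 0.06964 * 32.84 = 22435.3 W
Step 2 — input power: P_in = P/eta = 22435.3 / 0.8 = 28040 W
Therefore the shaft input power required = 28040 W.


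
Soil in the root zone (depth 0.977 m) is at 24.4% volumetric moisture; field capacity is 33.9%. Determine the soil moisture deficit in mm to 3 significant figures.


Approach: apply the soil moisture deficit relation, SMD = (FC - theta)/100 * depth * 1000.
SMD = (33.9 - 24.4)/100 * 0.977 * 1000 = 92.8 mm
Therefore the soil moisture deficit = 92.8 mm.


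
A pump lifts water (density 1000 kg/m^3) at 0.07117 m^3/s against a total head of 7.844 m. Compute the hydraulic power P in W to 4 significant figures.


Approach: apply the hydraulic power relation, P = rho*g*Q*H.
P = 1000 * 9.81 * 0.07117 * 7.844 = 5477 W
Therefore the hydraulic power P = 5477 W.


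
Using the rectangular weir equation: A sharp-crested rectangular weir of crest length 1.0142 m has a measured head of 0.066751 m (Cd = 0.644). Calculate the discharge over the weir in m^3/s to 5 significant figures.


Approach: apply the rectangular weir equation, Q = (2/3)*Cd*L*sqrt(2g)*H^1.5.
Q = (2/3)*0.644*1.0142*sqrt(2*9.81)*0.066751^1.5 = 0.033262 m^3/s
Therefore the discharge over the weir = 0.033262 m^3/s.


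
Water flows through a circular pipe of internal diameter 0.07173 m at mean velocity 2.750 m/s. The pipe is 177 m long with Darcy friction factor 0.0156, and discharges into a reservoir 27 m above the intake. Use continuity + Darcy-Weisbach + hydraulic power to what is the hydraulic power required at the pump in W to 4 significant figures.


Approach: apply continuity + Darcy-Weisbach + hydraulic power, Q = A*v; hf = f*(L/D)*(v^2/(2g)); H = static + hf; P = rho*g*Q*H.
Step 1 — flow rate (continuity, Q = A*v):
  A = pi*(0.07173/2)^2 = 0.00404103 m^2
  Q = 0.00404103 * 2.750 = 0.0111128 m^3/s
Step 2 — friction head loss (Darcy-Weisbach):
  hf = 0.0156 * (177/0.07173) * (2.750^2 / (2*9.81))
  hf = 14.8376 m
Step 3 — total head: H = 27 + 14.8376 = 41.8376 m
Step 4 — hydraulic power (P = rho*g*Q*H):
  P = 1000 * 9.81 * 0.0111128 * 41.8376 = 4561 W
Therefore the hydraulic power required at the pump = 4561 W.


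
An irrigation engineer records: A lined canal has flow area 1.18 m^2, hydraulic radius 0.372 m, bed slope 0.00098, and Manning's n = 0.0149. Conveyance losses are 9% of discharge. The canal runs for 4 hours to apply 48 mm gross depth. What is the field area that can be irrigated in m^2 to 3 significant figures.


Approach: apply Manning's equation with a conveyance and depth budget, Q = (1/n)*A*R^(2/3)*S^(1/2); Q_field = Q*(1-loss); Area = Q_field*t/(d/1000).
Step 1 — canal discharge (Manning's equation):
  Q = (1/0.0149) * 1.18 * 0.372^(2/3) * 0.00098^(1/2) = 1.2823 m^3/s
Step 2 — delivered flow: Q_field = 1.2823*(1 - 9/100) = 1.1669 m^3/s
Step 3 — volume delivered: V = 1.1669 * 4*3600 = 16804 m^3
Step 4 — area served: A = V / (depth/1000) = 16804 / 0.048 = 350000 m^2
Therefore the field area that can be irrigated = 350000 m^2.


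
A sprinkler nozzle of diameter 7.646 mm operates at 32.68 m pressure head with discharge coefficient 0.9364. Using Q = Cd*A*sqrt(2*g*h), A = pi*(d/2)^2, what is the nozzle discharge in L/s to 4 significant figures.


A = pi*(7.646e-3/2)^2 = 4.59154e-05 m^2
Q = 0.9364 * 4.59154e-05 * sqrt(2*9.81*32.68) * 1000 = 1.089 L/s
Therefore the nozzle discharge = 1.089 L/s.


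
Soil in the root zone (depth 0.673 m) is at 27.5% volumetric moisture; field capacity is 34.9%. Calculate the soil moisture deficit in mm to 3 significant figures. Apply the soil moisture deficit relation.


Approach: apply the soil moisture deficit relation, SMD = (FC - theta)/100 * depth * 1000.
SMD = (34.9 - 27.5)/100 * 0.673 * 1000 = 49.8 mm
Therefore the soil moisture deficit = 49.8 mm.


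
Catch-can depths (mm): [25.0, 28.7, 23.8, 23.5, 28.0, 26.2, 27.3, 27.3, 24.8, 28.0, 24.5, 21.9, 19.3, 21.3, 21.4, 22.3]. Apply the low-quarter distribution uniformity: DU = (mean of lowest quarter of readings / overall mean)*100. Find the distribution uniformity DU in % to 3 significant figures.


sorted lowest 4 of 16: [19.3, 21.3, 21.4, 21.9] -> mean = 20.975 mm
overall mean = 24.581 mm
DU = (20.975/24.581)*100 = 85.3 %
Therefore the distribution uniformity DU = 85.3 %.


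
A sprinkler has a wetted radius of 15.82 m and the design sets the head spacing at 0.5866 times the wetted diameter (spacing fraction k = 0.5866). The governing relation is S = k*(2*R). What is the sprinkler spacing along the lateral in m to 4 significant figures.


S = 0.5866 * (2 * 15.82) = 18.56 m
Therefore the sprinkler spacing along the lateral = 18.56 m.


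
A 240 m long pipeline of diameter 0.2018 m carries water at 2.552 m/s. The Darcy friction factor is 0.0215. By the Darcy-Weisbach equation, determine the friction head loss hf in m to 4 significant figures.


Approach: apply the Darcy-Weisbach equation, hf = f*(L/D)*(v^2/(2g)).
hf = 0.0215 * (240/0.2018) * (2.552^2 / (2*9.81))
hf = 8.488 m
Therefore the friction head loss hf = 8.488 m.


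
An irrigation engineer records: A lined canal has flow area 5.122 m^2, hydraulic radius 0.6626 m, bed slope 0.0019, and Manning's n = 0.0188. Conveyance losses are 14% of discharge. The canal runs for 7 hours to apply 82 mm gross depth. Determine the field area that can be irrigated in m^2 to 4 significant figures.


Approach: apply Manning's equation with a conveyance and depth budget, Q = (1/n)*A*R^(2/3)*S^(1/2); Q_field = Q*(1-loss); Area = Q_field*t/(d/1000).
Step 1 — canal discharge (Manning's equation):
  Q = (1/0.0188) * 5.122 * 0.6626^(2/3) * 0.0019^(1/2) = 9.02595 m^3/s
Step 2 — delivered flow: Q_field = 9.02595*(1 - 14/100) = 7.76232 m^3/s
Step 3 — volume delivered: V = 7.76232 * 7*3600 = 195610 m^3
Step 4 — area served: A = V / (depth/1000) = 195610 / 0.082 = 2385000 m^2
Therefore the field area that can be irrigated = 2385000 m^2.


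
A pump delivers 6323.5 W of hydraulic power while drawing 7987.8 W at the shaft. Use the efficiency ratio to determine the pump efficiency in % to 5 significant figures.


Approach: apply the efficiency ratio, eta = (P_out/P_in)*100.
eta = (6323.5 / 7987.8) * 100 = 79.164 %
Therefore the pump efficiency = 79.164 %.


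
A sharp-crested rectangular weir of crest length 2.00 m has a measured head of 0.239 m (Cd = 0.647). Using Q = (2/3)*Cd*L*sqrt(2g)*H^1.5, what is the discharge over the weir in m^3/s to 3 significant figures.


Q = (2/3)*0.647*2.00*sqrt(2*9.81)*0.239^1.5 = 0.446 m^3/s
Therefore the discharge over the weir = 0.446 m^3/s.


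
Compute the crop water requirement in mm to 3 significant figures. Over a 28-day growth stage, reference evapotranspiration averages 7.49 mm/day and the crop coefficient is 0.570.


Approach: apply the crop water requirement relation, CWR = ET0 * Kc * days.
CWR = 7.49 * 0.570 * 28 = 120 mm
Therefore the crop water requirement = 120 mm.


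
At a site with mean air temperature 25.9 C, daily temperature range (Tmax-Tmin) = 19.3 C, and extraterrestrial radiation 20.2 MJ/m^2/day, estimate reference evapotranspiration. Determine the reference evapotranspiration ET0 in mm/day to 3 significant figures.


Approach: apply the Hargreaves-Samani method, ET0 = 0.0023*(Tmean+17.8)*sqrt(Tmax-Tmin)*0.408*Ra.
ET0 = 0.0023*(25.9+17.8)*sqrt(19.3)*0.408*20.2 = 3.64 mm/day
Therefore the reference evapotranspiration ET0 = 3.64 mm/day.


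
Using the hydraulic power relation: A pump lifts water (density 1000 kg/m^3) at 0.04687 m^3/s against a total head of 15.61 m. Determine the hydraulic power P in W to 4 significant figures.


Approach: apply the hydraulic power relation, P = rho*g*Q*H.
P = 1000 * 9.81 * 0.04687 * 15.61 = 7177 W
Therefore the hydraulic power P = 7177 W.


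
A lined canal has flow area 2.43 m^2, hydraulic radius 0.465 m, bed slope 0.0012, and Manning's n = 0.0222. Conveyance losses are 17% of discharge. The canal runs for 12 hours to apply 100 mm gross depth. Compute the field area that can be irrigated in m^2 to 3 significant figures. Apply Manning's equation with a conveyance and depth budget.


Approach: apply Manning's equation with a conveyance and depth budget, Q = (1/n)*A*R^(2/3)*S^(1/2); Q_field = Q*(1-loss); Area = Q_field*t/(d/1000).
Step 1 — canal discharge (Manning's equation):
  Q = (1/0.0222) * 2.43 * 0.465^(2/3) * 0.0012^(1/2) = 2.2759 m^3/s
Step 2 — delivered flow: Q_field = 2.2759*(1 - 17/100) = 1.8890 m^3/s
Step 3 — volume delivered: V = 1.8890 * 12*3600 = 81603 m^3
Step 4 — area served: A = V / (depth/1000) = 81603 / 0.1 = 816000 m^2
Therefore the field area that can be irrigated = 816000 m^2.


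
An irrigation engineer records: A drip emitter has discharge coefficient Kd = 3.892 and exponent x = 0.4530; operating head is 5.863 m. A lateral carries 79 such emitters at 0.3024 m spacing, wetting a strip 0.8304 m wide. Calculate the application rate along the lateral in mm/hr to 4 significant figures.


Approach: apply the emitter equation with a lateral mass balance, q = Kd*h^x; Q = n*q; rate = Q/(n*spacing*width).
Step 1 — single emitter flow (q = Kd*h^x):
  q = 3.892 * 5.863^0.4530 = 8.67224 L/hr
Step 2 — total lateral flow: Q = 79 * 8.67224 = 685.107 L/hr
Step 3 — wetted area: A = 79 * 0.3024 * 0.8304 = 19.8379 m^2
Step 4 — application rate: Q/A = 685.107/19.8379 = 34.54 mm/hr
Therefore the application rate along the lateral = 34.54 mm/hr.


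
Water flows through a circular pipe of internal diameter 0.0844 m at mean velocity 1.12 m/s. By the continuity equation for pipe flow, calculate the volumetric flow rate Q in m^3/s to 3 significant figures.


Approach: apply the continuity equation for pipe flow, Q = A * v with A = pi*(D/2)^2.
A = pi*(0.0844/2)^2 = 0.0055947 m^2
Q = 0.0055947 * 1.12 = 0.00627 m^3/s
Therefore the volumetric flow rate Q = 0.00627 m^3/s.


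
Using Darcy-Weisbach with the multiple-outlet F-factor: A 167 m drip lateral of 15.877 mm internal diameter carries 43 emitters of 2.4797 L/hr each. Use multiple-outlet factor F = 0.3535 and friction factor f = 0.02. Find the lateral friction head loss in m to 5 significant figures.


Approach: apply Darcy-Weisbach with the multiple-outlet F-factor, Q = n*q/(3600*1000) m^3/s; v = Q/A; hf = F*f*(L/D)*(v^2/(2g)).
Q = 43*2.4797/(3600*1000) = 2.961864e-05 m^3/s
A = pi*(15.877e-3/2)^2 = 1.979825e-04 m^2, so v = Q/A = 0.1496023 m/s
hf = 0.3535*0.02*(167/0.015877)*(0.1496023^2/(2*9.81)) = 0.084829 m
Therefore the lateral friction head loss = 0.084829 m.


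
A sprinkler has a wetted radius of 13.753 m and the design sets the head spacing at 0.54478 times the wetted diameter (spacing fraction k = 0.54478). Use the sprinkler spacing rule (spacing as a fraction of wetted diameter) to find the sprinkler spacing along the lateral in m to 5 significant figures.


Approach: apply the sprinkler spacing rule (spacing as a fraction of wetted diameter), S = k*(2*R).
S = 0.54478 * (2 * 13.753) = 14.985 m
Therefore the sprinkler spacing along the lateral = 14.985 m.


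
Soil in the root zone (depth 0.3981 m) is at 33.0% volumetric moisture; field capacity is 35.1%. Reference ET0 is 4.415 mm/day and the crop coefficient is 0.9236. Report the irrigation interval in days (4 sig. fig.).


Approach: apply soil-water budget scheduling, SMD = (FC-theta)/100*depth*1000; ETc = ET0*Kc; interval = SMD/ETc.
Step 1 — soil moisture deficit:
  SMD = (35.1 - 33.0)/100 * 0.3981 * 1000 = 8.36010 mm
Step 2 — daily crop ET (ETc = ET0*Kc):
  ETc = 4.415 * 0.9236 = 4.07769 mm/day
Step 3 — irrigation interval (SMD/ETc):
  interval = 8.36010 / 4.07769 = 2.050 days
Therefore the irrigation interval = 2.050 days.


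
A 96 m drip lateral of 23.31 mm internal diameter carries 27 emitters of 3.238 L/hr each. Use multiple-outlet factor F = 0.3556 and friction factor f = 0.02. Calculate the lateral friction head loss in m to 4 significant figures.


Approach: apply Darcy-Weisbach with the multiple-outlet F-factor, Q = n*q/(3600*1000) m^3/s; v = Q/A; hf = F*f*(L/D)*(v^2/(2g)).
Q = 27*3.238/(3600*1000) = 2.42850e-05 m^3/s
A = pi*(23.31e-3/2)^2 = 4.26751e-04 m^2, so v = Q/A = 0.0569067 m/s
hf = 0.3556*0.02*(96/0.02331)*(0.0569067^2/(2*9.81)) = 0.004834 m
Therefore the lateral friction head loss = 0.004834 m.


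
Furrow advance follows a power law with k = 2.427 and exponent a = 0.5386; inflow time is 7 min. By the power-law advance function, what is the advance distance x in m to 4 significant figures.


Approach: apply the power-law advance function, x = k*t^a.
x = 2.427 * 7^0.5386 = 6.922 m
Therefore the advance distance x = 6.922 m.


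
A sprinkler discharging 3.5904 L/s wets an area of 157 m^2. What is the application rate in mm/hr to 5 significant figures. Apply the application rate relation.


Approach: apply the application rate relation, rate = (Q/A)*3600.
rate = (3.5904 / 157) * 3600 = 82.328 mm/hr
Therefore the application rate = 82.328 mm/hr.


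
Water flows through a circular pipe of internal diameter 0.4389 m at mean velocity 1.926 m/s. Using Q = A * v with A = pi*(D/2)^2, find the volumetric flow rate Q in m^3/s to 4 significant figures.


A = pi*(0.4389/2)^2 = 0.151294 m^2
Q = 0.151294 * 1.926 = 0.2914 m^3/s
Therefore the volumetric flow rate Q = 0.2914 m^3/s.


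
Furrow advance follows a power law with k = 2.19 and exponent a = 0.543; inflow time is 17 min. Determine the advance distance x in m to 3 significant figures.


Approach: apply the power-law advance function, x = k*t^a.
x = 2.19 * 17^0.543 = 10.2 m
Therefore the advance distance x = 10.2 m.


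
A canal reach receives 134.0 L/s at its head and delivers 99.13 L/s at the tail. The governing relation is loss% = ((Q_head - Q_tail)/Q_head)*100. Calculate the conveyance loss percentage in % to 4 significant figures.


loss = ((134.0 - 99.13)/134.0)*100 = 26.02 %
Therefore the conveyance loss percentage = 26.02 %.


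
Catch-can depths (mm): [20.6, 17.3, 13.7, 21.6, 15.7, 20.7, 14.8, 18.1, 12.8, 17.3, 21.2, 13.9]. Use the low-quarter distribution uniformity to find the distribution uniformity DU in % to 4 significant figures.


Approach: apply the low-quarter distribution uniformity, DU = (mean of lowest quarter of readings / overall mean)*100.
sorted lowest 3 of 12: [12.8, 13.7, 13.9] -> mean = 13.4667 mm
overall mean = 17.3083 mm
DU = (13.4667/17.3083)*100 = 77.80 %
Therefore the distribution uniformity DU = 77.80 %.


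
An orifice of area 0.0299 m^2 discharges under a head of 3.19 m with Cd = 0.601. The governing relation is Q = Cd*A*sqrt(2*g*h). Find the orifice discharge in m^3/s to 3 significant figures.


Q = 0.601 * 0.0299 * sqrt(2*9.81*3.19) = 0.142 m^3/s
Therefore the orifice discharge = 0.142 m^3/s.


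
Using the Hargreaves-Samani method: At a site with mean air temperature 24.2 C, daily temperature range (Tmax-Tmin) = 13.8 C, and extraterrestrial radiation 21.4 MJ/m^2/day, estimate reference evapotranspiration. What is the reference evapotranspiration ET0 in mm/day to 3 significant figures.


Approach: apply the Hargreaves-Samani method, ET0 = 0.0023*(Tmean+17.8)*sqrt(Tmax-Tmin)*0.408*Ra.
ET0 = 0.0023*(24.2+17.8)*sqrt(13.8)*0.408*21.4 = 3.13 mm/day
Therefore the reference evapotranspiration ET0 = 3.13 mm/day.


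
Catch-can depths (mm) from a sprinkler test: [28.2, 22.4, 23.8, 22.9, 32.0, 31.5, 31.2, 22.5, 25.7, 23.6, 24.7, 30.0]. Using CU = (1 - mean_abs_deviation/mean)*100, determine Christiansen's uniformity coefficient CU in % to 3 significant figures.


mean = 26.542 mm
mean |d_i - mean| = 3.3653 mm
CU = (1 - 3.3653/26.542)*100 = 87.3 %
Therefore Christiansen's uniformity coefficient CU = 87.3 %.


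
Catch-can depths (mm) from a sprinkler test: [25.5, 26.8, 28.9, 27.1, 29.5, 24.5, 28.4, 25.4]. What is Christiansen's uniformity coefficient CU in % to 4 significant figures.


Approach: apply Christiansen's uniformity coefficient, CU = (1 - mean_abs_deviation/mean)*100.
mean = 27.0125 mm
mean |d_i - mean| = 1.46250 mm
CU = (1 - 1.46250/27.0125)*100 = 94.59 %
Therefore Christiansen's uniformity coefficient CU = 94.59 %.


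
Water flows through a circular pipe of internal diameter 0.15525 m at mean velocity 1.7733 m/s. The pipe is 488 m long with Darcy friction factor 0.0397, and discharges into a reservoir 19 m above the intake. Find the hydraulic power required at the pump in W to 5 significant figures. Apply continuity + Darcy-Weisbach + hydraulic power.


Approach: apply continuity + Darcy-Weisbach + hydraulic power, Q = A*v; hf = f*(L/D)*(v^2/(2g)); H = static + hf; P = rho*g*Q*H.
Step 1 — flow rate (continuity, Q = A*v):
  A = pi*(0.15525/2)^2 = 0.01893011 m^2
  Q = 0.01893011 * 1.7733 = 0.03356876 m^3/s
Step 2 — friction head loss (Darcy-Weisbach):
  hf = 0.0397 * (488/0.15525) * (1.7733^2 / (2*9.81))
  hf = 20.00065 m
Step 3 — total head: H = 19 + 20.00065 = 39.00065 m
Step 4 — hydraulic power (P = rho*g*Q*H):
  P = 1000 * 9.81 * 0.03356876 * 39.00065 = 12843 W
Therefore the hydraulic power required at the pump = 12843 W.


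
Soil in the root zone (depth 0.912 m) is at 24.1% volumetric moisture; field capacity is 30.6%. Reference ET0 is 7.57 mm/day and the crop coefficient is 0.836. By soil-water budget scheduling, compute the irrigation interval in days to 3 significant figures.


Approach: apply soil-water budget scheduling, SMD = (FC-theta)/100*depth*1000; ETc = ET0*Kc; interval = SMD/ETc.
Step 1 — soil moisture deficit:
  SMD = (30.6 - 24.1)/100 * 0.912 * 1000 = 59.280 mm
Step 2 — daily crop ET (ETc = ET0*Kc):
  ETc = 7.57 * 0.836 = 6.3285 mm/day
Step 3 — irrigation interval (SMD/ETc):
  interval = 59.280 / 6.3285 = 9.37 days
Therefore the irrigation interval = 9.37 days.


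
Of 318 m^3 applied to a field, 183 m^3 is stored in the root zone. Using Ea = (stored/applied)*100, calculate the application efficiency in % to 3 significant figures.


Ea = (183/318)*100 = 57.5 %
Therefore the application efficiency = 57.5 %.


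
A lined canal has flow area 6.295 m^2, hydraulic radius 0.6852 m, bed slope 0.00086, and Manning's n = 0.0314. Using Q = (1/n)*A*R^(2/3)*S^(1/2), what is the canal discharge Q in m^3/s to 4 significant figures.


Q = (1/0.0314) * 6.295 * 0.6852^(2/3) * 0.00086^(1/2) = 4.569 m^3/s
Therefore the canal discharge Q = 4.569 m^3/s.


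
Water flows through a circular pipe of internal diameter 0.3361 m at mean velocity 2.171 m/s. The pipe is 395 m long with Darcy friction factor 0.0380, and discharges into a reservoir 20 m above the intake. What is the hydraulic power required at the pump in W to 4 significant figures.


Approach: apply continuity + Darcy-Weisbach + hydraulic power, Q = A*v; hf = f*(L/D)*(v^2/(2g)); H = static + hf; P = rho*g*Q*H.
Step 1 — flow rate (continuity, Q = A*v):
  A = pi*(0.3361/2)^2 = 0.0887211 m^2
  Q = 0.0887211 * 2.171 = 0.192614 m^3/s
Step 2 — friction head loss (Darcy-Weisbach):
  hf = 0.0380 * (395/0.3361) * (2.171^2 / (2*9.81))
  hf = 10.7283 m
Step 3 — total head: H = 20 + 10.7283 = 30.7283 m
Step 4 — hydraulic power (P = rho*g*Q*H):
  P = 1000 * 9.81 * 0.192614 * 30.7283 = 58060 W
Therefore the hydraulic power required at the pump = 58060 W.


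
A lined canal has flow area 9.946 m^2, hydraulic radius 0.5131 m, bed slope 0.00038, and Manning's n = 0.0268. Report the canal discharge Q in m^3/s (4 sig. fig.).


Approach: apply Manning's equation, Q = (1/n)*A*R^(2/3)*S^(1/2).
Q = (1/0.0268) * 9.946 * 0.5131^(2/3) * 0.00038^(1/2) = 4.637 m^3/s
Therefore the canal discharge Q = 4.637 m^3/s.


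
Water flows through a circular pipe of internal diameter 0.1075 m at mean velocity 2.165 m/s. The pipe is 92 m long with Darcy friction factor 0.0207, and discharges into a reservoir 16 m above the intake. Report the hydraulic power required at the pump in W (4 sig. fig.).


Approach: apply continuity + Darcy-Weisbach + hydraulic power, Q = A*v; hf = f*(L/D)*(v^2/(2g)); H = static + hf; P = rho*g*Q*H.
Step 1 — flow rate (continuity, Q = A*v):
  A = pi*(0.1075/2)^2 = 0.00907626 m^2
  Q = 0.00907626 * 2.165 = 0.0196501 m^3/s
Step 2 — friction head loss (Darcy-Weisbach):
  hf = 0.0207 * (92/0.1075) * (2.165^2 / (2*9.81))
  hf = 4.23220 m
Step 3 — total head: H = 16 + 4.23220 = 20.2322 m
Step 4 — hydraulic power (P = rho*g*Q*H):
  P = 1000 * 9.81 * 0.0196501 * 20.2322 = 3900 W
Therefore the hydraulic power required at the pump = 3900 W.


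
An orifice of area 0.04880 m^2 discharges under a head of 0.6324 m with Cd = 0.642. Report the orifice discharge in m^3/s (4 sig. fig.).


Approach: apply the orifice equation, Q = Cd*A*sqrt(2*g*h).
Q = 0.642 * 0.04880 * sqrt(2*9.81*0.6324) = 0.1104 m^3/s
Therefore the orifice discharge = 0.1104 m^3/s.


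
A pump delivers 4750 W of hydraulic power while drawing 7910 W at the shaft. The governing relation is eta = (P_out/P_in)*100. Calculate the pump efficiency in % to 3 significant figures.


eta = (4750 / 7910) * 100 = 60.1 %
Therefore the pump efficiency = 60.1 %.


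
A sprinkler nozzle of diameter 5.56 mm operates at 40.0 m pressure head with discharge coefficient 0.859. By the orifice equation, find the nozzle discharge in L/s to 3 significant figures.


Approach: apply the orifice equation, Q = Cd*A*sqrt(2*g*h), A = pi*(d/2)^2.
A = pi*(5.56e-3/2)^2 = 2.4279e-05 m^2
Q = 0.859 * 2.4279e-05 * sqrt(2*9.81*40.0) * 1000 = 0.584 L/s
Therefore the nozzle discharge = 0.584 L/s.


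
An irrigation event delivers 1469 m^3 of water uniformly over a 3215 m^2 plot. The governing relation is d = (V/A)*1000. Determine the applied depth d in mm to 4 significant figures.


d = (1469 / 3215) * 1000 = 456.9 mm
Therefore the applied depth d = 456.9 mm.


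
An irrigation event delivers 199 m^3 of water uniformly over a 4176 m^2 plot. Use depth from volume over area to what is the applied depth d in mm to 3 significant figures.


Approach: apply depth from volume over area, d = (V/A)*1000.
d = (199 / 4176) * 1000 = 47.7 mm
Therefore the applied depth d = 47.7 mm.


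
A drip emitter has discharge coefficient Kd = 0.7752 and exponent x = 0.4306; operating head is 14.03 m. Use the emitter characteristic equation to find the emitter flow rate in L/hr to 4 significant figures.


Approach: apply the emitter characteristic equation, q = Kd * h^x.
q = 0.7752 * 14.03^0.4306 = 2.417 L/hr
Therefore the emitter flow rate = 2.417 L/hr.


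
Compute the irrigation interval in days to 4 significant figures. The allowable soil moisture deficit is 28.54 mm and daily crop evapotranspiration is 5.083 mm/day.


Approach: apply the irrigation interval relation, interval = SMD / ETc.
interval = 28.54 / 5.083 = 5.615 days
Therefore the irrigation interval = 5.615 days.
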